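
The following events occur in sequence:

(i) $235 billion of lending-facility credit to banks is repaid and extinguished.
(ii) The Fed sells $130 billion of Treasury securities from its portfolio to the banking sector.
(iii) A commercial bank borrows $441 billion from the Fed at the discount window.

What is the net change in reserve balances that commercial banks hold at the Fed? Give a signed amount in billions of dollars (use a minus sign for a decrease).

+$76 billion

Fed balance sheet:
  Assets:      Securities −$130B, Loans to banks +$206B
  Liabilities: Bank reserves +$76B
So the change in reserve balances that commercial banks hold at the Fed is +$76 billion.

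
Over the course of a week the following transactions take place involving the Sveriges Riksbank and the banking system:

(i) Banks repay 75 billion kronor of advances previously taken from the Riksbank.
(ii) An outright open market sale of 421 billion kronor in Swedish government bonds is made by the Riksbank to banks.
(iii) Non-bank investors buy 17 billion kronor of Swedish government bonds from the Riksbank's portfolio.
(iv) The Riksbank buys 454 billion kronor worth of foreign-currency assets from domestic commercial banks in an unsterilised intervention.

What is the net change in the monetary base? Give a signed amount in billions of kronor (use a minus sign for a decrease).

Riksbank balance sheet:
  Assets:      Securities −438B, Loans to banks −75B, Foreign assets +454B
  Liabilities: Bank reserves −59B
Monetary base = currency + reserves: 0 + (−59B) = -59 billion.

-59 billion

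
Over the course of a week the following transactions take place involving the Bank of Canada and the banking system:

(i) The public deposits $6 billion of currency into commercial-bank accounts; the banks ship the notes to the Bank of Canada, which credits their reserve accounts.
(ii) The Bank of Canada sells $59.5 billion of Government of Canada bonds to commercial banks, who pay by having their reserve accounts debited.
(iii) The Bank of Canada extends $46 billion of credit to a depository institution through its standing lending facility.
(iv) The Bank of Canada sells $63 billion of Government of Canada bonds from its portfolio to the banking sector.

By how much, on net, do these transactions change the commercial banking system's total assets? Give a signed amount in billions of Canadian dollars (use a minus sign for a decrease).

+$52 billion

Bank of Canada balance sheet:
  Assets:      Securities −$122.5B, Loans to banks +$46B
  Liabilities: Bank reserves −$70.5B, Currency in circulation −$6B
Commercial banking system:
  Assets:      Reserves at CB −$70.5B, Securities +$122.5B
  Liabilities: Checkable deposits +$6B, Borrowings from CB +$46B
Change in total bank assets = +$52 billion.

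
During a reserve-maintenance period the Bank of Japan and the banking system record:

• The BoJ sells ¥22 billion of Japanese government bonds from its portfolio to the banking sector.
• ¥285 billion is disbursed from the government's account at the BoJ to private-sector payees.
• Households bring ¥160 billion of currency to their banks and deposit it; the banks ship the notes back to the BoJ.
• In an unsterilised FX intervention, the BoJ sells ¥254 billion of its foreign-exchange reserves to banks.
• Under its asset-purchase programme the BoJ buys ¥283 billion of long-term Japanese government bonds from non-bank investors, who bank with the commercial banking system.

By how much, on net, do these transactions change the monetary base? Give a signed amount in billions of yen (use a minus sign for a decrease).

OMO sale (to banks) ¥22 billion: BoJ balance sheet contracts → −¥22B.
Government spending ¥285 billion: a non-base liability converts back to reserves → +¥285B.
Currency deposit ¥160 billion: just a shift between currency and reserves — both are base money → 0.
FX sale ¥254 billion: BoJ balance sheet contracts → −¥254B.
Asset purchase (from non-banks) ¥283 billion: BoJ balance sheet expands → +¥283B.
Net: −22 + 285 + 0 − 254 + 283 = +¥292 billion.

+¥292 billion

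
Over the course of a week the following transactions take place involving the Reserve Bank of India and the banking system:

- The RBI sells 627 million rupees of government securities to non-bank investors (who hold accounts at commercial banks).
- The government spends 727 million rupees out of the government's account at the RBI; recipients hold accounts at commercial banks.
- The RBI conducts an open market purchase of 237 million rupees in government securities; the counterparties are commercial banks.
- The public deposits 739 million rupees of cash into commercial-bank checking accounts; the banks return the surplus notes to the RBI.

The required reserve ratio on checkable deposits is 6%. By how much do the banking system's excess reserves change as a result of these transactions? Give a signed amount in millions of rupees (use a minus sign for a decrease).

Asset sale (to non-banks) 627 million rupees: reserves −627M, deposits −627M.
Government spending 727 million rupees: reserves +727M, deposits +727M.
OMO purchase (from banks) 237 million rupees: reserves +237M, deposits 0.
Currency deposit 739 million rupees: reserves +739M, deposits +739M.
Totals: Δreserves = +1076M, Δdeposits = +839M.
Δrequired reserves = 6% × +839M = +50.34M.
Δexcess reserves = Δreserves − Δrequired = +1076M − (+50.34M) = +1025.66 million.

+1025.66 million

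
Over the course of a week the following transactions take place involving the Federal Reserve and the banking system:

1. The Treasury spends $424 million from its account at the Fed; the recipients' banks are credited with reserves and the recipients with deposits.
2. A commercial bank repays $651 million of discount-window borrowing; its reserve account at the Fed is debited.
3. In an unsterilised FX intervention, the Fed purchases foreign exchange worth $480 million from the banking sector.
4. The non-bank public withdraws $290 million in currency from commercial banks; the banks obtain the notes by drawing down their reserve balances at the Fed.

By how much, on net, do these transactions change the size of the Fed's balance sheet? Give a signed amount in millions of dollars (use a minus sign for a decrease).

Government spending $424 million: only the composition of liabilities changes → 0.
Discount-window repayment $651 million: a Fed asset is shed → −$651M.
FX purchase $480 million: a Fed asset is acquired → +$480M.
Currency withdrawal $290 million: only the composition of liabilities changes → 0.
Net: 0 − 651 + 480 + 0 = -$171 million.

-$171 million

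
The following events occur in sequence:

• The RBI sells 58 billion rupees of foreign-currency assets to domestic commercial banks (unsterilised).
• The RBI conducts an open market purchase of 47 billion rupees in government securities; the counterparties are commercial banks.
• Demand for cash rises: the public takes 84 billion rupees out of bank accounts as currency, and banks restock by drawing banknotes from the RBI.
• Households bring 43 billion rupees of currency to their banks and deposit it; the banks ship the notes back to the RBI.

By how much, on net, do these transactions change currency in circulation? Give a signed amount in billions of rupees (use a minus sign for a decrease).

+41 billion

RBI balance sheet:
  Assets:      Securities +47B, Foreign assets −58B
  Liabilities: Bank reserves −52B, Currency in circulation +41B
So the change in currency in circulation is +41 billion.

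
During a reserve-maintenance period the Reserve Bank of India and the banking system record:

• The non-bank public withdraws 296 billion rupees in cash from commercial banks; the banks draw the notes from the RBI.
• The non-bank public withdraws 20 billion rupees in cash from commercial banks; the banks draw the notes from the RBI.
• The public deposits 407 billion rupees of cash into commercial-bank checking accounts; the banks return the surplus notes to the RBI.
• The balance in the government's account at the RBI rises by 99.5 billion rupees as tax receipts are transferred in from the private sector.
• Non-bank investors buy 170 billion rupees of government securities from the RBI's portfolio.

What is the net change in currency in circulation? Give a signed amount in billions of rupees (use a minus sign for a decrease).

-91 billion

RBI balance sheet:
  Assets:      Securities −170B
  Liabilities: Bank reserves −178.5B, Currency in circulation −91B, Government deposits +99.5B
So the change in currency in circulation is -91 billion.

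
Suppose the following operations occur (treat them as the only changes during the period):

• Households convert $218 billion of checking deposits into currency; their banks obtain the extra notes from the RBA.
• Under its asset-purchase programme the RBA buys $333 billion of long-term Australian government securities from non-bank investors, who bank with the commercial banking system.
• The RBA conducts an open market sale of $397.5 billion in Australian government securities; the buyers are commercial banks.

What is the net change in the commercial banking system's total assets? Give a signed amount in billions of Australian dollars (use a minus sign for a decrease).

RBA balance sheet:
  Assets:      Securities −$64.5B
  Liabilities: Bank reserves −$282.5B, Currency in circulation +$218B
Commercial banking system:
  Assets:      Reserves at CB −$282.5B, Securities +$397.5B
  Liabilities: Checkable deposits +$115B
Change in total bank assets = +$115 billion.

+$115 billion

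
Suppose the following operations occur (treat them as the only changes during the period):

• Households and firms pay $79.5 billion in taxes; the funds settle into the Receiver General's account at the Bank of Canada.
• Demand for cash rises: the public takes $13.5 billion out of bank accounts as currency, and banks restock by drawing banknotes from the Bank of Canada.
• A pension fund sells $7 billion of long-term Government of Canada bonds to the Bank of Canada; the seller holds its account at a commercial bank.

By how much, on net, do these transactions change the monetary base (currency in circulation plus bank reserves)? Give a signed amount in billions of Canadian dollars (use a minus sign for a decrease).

Government account inflow $79.5 billion: reserves shift to a non-base liability → −$79.5B.
Currency withdrawal $13.5 billion: just a shift between currency and reserves — both are base money → 0.
Asset purchase (from non-banks) $7 billion: Bank of Canada balance sheet expands → +$7B.
Net: −79.5 + 0 + 7 = -$72.5 billion.

-$72.5 billion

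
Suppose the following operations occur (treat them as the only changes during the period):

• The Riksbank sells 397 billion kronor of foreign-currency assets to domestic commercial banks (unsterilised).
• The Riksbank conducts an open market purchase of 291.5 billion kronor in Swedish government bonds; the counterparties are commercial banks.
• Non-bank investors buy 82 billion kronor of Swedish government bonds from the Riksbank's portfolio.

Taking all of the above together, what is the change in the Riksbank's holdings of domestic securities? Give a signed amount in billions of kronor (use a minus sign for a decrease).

+209.5 billion

FX sale 397 billion kronor: the Riksbank's securities portfolio is untouched → 0.
OMO purchase (from banks) 291.5 billion kronor: securities added to the Riksbank's portfolio → +291.5B.
Asset sale (to non-banks) 82 billion kronor: securities removed from the Riksbank's portfolio → −82B.
Net: 0 + 291.5 − 82 = +209.5 billion.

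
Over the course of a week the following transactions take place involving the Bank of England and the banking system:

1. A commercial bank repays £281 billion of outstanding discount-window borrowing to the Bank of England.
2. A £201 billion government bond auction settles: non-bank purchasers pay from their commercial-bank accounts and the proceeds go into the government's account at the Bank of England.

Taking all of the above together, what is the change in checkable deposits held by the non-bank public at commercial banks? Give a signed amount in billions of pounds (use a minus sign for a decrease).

-£201 billion

Discount-window repayment £281 billion: the counterparty is a bank, so public deposits are unchanged → 0.
Government account inflow £201 billion: non-bank counterparties' bank balances fall → −£201B.
Net: 0 − 201 = -£201 billion.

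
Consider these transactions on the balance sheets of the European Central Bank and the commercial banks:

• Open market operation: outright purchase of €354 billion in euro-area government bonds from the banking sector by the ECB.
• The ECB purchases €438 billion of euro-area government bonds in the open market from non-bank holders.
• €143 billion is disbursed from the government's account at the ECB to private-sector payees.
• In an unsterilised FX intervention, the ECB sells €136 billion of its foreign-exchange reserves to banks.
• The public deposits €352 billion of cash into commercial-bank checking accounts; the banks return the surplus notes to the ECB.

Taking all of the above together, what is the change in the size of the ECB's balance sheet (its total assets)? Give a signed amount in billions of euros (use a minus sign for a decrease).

OMO purchase (from banks) €354 billion: an ECB asset is acquired → +€354B.
Asset purchase (from non-banks) €438 billion: an ECB asset is acquired → +€438B.
Government spending €143 billion: only the composition of liabilities changes → 0.
FX sale €136 billion: an ECB asset is shed → −€136B.
Currency deposit €352 billion: only the composition of liabilities changes → 0.
Net: 354 + 438 + 0 − 136 + 0 = +€656 billion.

+€656 billion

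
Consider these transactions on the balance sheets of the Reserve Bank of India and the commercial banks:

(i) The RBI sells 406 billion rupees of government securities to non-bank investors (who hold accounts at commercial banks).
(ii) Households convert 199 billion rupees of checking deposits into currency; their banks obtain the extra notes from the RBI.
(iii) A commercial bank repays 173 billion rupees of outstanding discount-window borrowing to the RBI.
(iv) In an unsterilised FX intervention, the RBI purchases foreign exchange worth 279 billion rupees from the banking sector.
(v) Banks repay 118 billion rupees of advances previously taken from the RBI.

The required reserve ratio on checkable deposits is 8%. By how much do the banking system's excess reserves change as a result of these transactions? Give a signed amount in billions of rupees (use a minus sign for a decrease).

-568.6 billion

Asset sale (to non-banks) 406 billion rupees: reserves −406B, deposits −406B.
Currency withdrawal 199 billion rupees: reserves −199B, deposits −199B.
Discount-window repayment 173 billion rupees: reserves −173B, deposits 0.
FX purchase 279 billion rupees: reserves +279B, deposits 0.
Discount-window repayment 118 billion rupees: reserves −118B, deposits 0.
Totals: Δreserves = −617B, Δdeposits = −605B.
Δrequired reserves = 8% × −605B = −48.4B.
Δexcess reserves = Δreserves − Δrequired = −617B − (−48.4B) = -568.6 billion.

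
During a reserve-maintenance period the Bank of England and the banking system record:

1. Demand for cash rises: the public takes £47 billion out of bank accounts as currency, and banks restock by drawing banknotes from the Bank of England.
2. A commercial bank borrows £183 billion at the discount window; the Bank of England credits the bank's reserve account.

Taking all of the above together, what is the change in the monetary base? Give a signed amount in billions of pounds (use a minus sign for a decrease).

+£183 billion

Bank of England balance sheet:
  Assets:      Loans to banks +£183B
  Liabilities: Bank reserves +£136B, Currency in circulation +£47B
Monetary base = currency + reserves: +£47B + (+£136B) = +£183 billion.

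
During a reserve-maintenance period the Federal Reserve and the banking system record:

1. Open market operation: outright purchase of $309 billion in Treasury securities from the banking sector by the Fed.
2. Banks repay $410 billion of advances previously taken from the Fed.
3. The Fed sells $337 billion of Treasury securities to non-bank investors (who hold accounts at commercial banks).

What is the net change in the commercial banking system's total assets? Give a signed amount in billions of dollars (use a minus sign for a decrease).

-$747 billion

OMO purchase (from banks) $309 billion: just an asset swap on bank balance sheets → 0.
Discount-window repayment $410 billion: bank balance sheets shrink → −$410B.
Asset sale (to non-banks) $337 billion: bank balance sheets shrink → −$337B.
Net: 0 − 410 − 337 = -$747 billion.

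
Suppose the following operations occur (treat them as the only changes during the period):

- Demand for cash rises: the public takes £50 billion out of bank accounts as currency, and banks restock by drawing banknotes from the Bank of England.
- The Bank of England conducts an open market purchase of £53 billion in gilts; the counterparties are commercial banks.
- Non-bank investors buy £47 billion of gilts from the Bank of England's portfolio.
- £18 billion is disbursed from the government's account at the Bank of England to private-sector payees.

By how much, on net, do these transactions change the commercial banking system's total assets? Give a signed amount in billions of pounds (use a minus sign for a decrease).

-£79 billion

Currency withdrawal £50 billion: bank balance sheets shrink → −£50B.
OMO purchase (from banks) £53 billion: just an asset swap on bank balance sheets → 0.
Asset sale (to non-banks) £47 billion: bank balance sheets shrink → −£47B.
Government spending £18 billion: bank balance sheets expand → +£18B.
Net: −50 + 0 − 47 + 18 = -£79 billion.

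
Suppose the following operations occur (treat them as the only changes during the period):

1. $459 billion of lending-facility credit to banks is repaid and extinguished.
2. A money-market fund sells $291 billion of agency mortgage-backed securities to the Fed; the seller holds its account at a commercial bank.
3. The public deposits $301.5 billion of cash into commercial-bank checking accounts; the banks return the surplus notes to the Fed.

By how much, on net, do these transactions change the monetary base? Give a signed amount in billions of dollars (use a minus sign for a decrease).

-$168 billion

Discount-window repayment $459 billion: Fed balance sheet contracts → −$459B.
Asset purchase (from non-banks) $291 billion: Fed balance sheet expands → +$291B.
Currency deposit $301.5 billion: just a shift between currency and reserves — both are base money → 0.
Net: −459 + 291 + 0 = -$168 billion.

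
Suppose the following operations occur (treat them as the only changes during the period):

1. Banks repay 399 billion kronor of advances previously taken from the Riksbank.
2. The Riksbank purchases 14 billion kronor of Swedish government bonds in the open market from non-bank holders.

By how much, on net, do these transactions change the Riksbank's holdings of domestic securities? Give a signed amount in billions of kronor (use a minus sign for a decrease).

Riksbank balance sheet:
  Assets:      Securities +14B, Loans to banks −399B
  Liabilities: Bank reserves −385B
So the change in the Riksbank's holdings of domestic securities is +14 billion.

+14 billion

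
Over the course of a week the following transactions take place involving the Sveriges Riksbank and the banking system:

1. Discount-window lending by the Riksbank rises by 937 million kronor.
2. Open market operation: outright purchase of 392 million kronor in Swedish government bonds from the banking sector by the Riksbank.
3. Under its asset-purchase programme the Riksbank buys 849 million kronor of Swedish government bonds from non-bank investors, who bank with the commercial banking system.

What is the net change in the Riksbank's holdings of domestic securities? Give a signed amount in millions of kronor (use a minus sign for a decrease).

Discount-window loan 937 million kronor: the Riksbank's securities portfolio is untouched → 0.
OMO purchase (from banks) 392 million kronor: securities added to the Riksbank's portfolio → +392M.
Asset purchase (from non-banks) 849 million kronor: securities added to the Riksbank's portfolio → +849M.
Net: 0 + 392 + 849 = +1241 million.

+1241 million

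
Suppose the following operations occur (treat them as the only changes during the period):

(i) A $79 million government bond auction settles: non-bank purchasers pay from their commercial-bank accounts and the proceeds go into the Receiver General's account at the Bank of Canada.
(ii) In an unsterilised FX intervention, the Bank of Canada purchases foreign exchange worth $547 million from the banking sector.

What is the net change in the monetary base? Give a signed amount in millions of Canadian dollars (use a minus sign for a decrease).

Government account inflow $79 million: reserves shift to a non-base liability → −$79M.
FX purchase $547 million: Bank of Canada balance sheet expands → +$547M.
Net: −79 + 547 = +$468 million.

+$468 million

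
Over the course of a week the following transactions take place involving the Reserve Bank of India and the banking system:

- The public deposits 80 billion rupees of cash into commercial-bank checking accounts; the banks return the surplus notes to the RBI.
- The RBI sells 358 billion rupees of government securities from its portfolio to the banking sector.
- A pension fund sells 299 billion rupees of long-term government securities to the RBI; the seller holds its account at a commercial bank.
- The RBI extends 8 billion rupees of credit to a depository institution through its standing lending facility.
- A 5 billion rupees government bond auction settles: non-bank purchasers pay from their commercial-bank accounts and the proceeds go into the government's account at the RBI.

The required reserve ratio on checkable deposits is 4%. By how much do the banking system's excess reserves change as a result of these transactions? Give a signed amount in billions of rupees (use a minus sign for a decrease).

Currency deposit 80 billion rupees: reserves +80B, deposits +80B.
OMO sale (to banks) 358 billion rupees: reserves −358B, deposits 0.
Asset purchase (from non-banks) 299 billion rupees: reserves +299B, deposits +299B.
Discount-window loan 8 billion rupees: reserves +8B, deposits 0.
Government account inflow 5 billion rupees: reserves −5B, deposits −5B.
Totals: Δreserves = +24B, Δdeposits = +374B.
Δrequired reserves = 4% × +374B = +14.96B.
Δexcess reserves = Δreserves − Δrequired = +24B − (+14.96B) = +9.04 billion.

+9.04 billion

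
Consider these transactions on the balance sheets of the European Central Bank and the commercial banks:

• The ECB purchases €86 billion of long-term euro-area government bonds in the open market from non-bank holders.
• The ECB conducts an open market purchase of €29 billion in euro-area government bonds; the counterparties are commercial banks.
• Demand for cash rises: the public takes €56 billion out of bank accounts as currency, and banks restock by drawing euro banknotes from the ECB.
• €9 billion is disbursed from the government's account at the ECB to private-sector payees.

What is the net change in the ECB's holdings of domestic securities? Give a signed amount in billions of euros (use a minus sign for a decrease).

+€115 billion

Asset purchase (from non-banks) €86 billion: securities added to the ECB's portfolio → +€86B.
OMO purchase (from banks) €29 billion: securities added to the ECB's portfolio → +€29B.
Currency withdrawal €56 billion: the ECB's securities portfolio is untouched → 0.
Government spending €9 billion: the ECB's securities portfolio is untouched → 0.
Net: 86 + 29 + 0 + 0 = +€115 billion.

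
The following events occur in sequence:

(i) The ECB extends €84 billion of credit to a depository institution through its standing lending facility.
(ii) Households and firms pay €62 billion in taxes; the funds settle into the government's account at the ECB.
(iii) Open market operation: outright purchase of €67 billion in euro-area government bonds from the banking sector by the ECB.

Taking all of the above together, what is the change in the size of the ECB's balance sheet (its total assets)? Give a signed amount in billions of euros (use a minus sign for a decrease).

+€151 billion

ECB balance sheet:
  Assets:      Securities +€67B, Loans to banks +€84B
  Liabilities: Bank reserves +€89B, Government deposits +€62B
Change in total ECB assets = +€151 billion.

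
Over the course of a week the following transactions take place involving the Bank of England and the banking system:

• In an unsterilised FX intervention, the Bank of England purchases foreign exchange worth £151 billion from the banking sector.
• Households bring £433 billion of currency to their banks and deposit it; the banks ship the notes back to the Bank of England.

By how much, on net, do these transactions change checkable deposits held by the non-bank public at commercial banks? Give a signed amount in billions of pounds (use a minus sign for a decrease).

Bank of England balance sheet:
  Assets:      Foreign assets +£151B
  Liabilities: Bank reserves +£584B, Currency in circulation −£433B
Commercial banking system:
  Assets:      Reserves at CB +£584B, Foreign assets −£151B
  Liabilities: Checkable deposits +£433B
So the change in checkable deposits held by the non-bank public at commercial banks is +£433 billion.

+£433 billion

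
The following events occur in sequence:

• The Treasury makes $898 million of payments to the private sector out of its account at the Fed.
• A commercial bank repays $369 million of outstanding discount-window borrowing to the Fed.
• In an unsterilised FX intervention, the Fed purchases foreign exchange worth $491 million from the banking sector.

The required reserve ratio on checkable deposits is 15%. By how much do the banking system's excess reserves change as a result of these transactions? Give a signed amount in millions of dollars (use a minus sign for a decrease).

+$885.3 million

Government spending $898 million: reserves +$898M, deposits +$898M.
Discount-window repayment $369 million: reserves −$369M, deposits 0.
FX purchase $491 million: reserves +$491M, deposits 0.
Totals: Δreserves = +$1020M, Δdeposits = +$898M.
Δrequired reserves = 15% × +$898M = +$134.7M.
Δexcess reserves = Δreserves − Δrequired = +$1020M − (+$134.7M) = +$885.3 million.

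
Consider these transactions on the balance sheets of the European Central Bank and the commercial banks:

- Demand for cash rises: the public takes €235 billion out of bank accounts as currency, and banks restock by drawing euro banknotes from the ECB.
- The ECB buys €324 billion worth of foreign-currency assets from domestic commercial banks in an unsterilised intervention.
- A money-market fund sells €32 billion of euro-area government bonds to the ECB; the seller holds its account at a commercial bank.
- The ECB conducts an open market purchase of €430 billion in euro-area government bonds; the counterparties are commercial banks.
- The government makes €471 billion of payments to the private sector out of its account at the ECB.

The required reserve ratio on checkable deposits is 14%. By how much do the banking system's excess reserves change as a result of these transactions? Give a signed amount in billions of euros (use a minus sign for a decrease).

Currency withdrawal €235 billion: reserves −€235B, deposits −€235B.
FX purchase €324 billion: reserves +€324B, deposits 0.
Asset purchase (from non-banks) €32 billion: reserves +€32B, deposits +€32B.
OMO purchase (from banks) €430 billion: reserves +€430B, deposits 0.
Government spending €471 billion: reserves +€471B, deposits +€471B.
Totals: Δreserves = +€1022B, Δdeposits = +€268B.
Δrequired reserves = 14% × +€268B = +€37.52B.
Δexcess reserves = Δreserves − Δrequired = +€1022B − (+€37.52B) = +€984.48 billion.

+€984.48 billion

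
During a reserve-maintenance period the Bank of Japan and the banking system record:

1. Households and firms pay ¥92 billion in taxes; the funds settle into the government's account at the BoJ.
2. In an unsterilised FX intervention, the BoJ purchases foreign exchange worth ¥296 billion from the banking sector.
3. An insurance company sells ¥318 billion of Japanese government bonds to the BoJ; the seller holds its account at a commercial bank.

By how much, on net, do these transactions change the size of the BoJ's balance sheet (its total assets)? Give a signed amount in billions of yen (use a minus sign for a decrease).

Government account inflow ¥92 billion: only the composition of liabilities changes → 0.
FX purchase ¥296 billion: a BoJ asset is acquired → +¥296B.
Asset purchase (from non-banks) ¥318 billion: a BoJ asset is acquired → +¥318B.
Net: 0 + 296 + 318 = +¥614 billion.

+¥614 billion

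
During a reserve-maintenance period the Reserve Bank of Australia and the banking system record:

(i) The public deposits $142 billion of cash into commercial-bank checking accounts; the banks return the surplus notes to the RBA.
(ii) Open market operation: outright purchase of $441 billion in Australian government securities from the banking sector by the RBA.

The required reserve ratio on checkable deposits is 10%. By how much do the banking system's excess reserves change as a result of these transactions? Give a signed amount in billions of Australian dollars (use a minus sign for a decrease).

Currency deposit $142 billion: reserves +$142B, deposits +$142B.
OMO purchase (from banks) $441 billion: reserves +$441B, deposits 0.
Totals: Δreserves = +$583B, Δdeposits = +$142B.
Δrequired reserves = 10% × +$142B = +$14.2B.
Δexcess reserves = Δreserves − Δrequired = +$583B − (+$14.2B) = +$568.8 billion.

+$568.8 billion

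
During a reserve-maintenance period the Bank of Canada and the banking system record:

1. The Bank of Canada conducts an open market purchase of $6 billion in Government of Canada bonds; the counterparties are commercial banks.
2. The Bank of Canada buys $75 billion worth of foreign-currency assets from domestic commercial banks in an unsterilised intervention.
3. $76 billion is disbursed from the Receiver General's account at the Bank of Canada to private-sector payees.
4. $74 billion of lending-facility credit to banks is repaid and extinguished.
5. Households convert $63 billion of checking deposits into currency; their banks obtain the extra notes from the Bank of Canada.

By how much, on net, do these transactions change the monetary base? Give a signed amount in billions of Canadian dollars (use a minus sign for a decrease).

+$83 billion

Bank of Canada balance sheet:
  Assets:      Securities +$6B, Loans to banks −$74B, Foreign assets +$75B
  Liabilities: Bank reserves +$20B, Currency in circulation +$63B, Government deposits −$76B
Commercial banking system:
  Assets:      Reserves at CB +$20B, Securities −$6B, Foreign assets −$75B
  Liabilities: Checkable deposits +$13B, Borrowings from CB −$74B
Monetary base = currency + reserves: +$63B + (+$20B) = +$83 billion.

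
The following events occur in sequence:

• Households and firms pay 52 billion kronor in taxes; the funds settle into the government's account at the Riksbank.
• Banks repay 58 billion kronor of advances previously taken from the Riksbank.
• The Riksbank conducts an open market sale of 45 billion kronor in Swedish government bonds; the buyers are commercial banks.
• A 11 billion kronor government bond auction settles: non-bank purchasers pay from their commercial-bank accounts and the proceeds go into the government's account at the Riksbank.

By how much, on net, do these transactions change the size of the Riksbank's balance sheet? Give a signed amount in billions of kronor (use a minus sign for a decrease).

Government account inflow 52 billion kronor: only the composition of liabilities changes → 0.
Discount-window repayment 58 billion kronor: a Riksbank asset is shed → −58B.
OMO sale (to banks) 45 billion kronor: a Riksbank asset is shed → −45B.
Government account inflow 11 billion kronor: only the composition of liabilities changes → 0.
Net: 0 − 58 − 45 + 0 = -103 billion.

-103 billion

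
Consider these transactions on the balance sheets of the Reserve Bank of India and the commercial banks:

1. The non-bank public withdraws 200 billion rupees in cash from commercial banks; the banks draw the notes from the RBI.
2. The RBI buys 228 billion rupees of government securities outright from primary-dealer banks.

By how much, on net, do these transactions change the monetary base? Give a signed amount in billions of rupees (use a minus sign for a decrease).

Currency withdrawal 200 billion rupees: just a shift between currency and reserves — both are base money → 0.
OMO purchase (from banks) 228 billion rupees: RBI balance sheet expands → +228B.
Net: 0 + 228 = +228 billion.

+228 billion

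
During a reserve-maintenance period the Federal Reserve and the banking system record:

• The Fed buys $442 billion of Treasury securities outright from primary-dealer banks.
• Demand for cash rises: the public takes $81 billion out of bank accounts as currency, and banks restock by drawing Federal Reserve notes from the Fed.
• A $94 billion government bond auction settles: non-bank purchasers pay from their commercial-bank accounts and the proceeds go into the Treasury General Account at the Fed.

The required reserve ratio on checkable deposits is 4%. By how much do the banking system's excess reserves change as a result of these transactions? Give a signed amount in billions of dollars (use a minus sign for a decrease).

+$274 billion

OMO purchase (from banks) $442 billion: reserves +$442B, deposits 0.
Currency withdrawal $81 billion: reserves −$81B, deposits −$81B.
Government account inflow $94 billion: reserves −$94B, deposits −$94B.
Totals: Δreserves = +$267B, Δdeposits = −$175B.
Δrequired reserves = 4% × −$175B = −$7B.
Δexcess reserves = Δreserves − Δrequired = +$267B − (−$7B) = +$274 billion.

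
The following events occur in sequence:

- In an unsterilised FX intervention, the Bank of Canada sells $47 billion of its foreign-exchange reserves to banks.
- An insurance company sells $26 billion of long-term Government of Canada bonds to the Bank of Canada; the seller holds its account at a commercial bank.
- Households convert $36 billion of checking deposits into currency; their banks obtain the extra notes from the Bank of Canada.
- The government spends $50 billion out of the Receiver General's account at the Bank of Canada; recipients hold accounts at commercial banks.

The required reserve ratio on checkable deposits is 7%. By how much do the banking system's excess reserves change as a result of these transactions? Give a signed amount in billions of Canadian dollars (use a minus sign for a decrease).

-$9.8 billion

FX sale $47 billion: reserves −$47B, deposits 0.
Asset purchase (from non-banks) $26 billion: reserves +$26B, deposits +$26B.
Currency withdrawal $36 billion: reserves −$36B, deposits −$36B.
Government spending $50 billion: reserves +$50B, deposits +$50B.
Totals: Δreserves = −$7B, Δdeposits = +$40B.
Δrequired reserves = 7% × +$40B = +$2.8B.
Δexcess reserves = Δreserves − Δrequired = −$7B − (+$2.8B) = -$9.8 billion.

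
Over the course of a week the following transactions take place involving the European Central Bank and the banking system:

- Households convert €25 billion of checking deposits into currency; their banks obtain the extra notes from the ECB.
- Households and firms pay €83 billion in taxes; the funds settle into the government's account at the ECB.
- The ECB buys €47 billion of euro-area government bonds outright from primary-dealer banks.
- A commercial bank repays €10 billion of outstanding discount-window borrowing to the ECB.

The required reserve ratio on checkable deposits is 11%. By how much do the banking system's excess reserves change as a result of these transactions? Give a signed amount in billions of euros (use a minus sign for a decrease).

-€59.12 billion

Currency withdrawal €25 billion: reserves −€25B, deposits −€25B.
Government account inflow €83 billion: reserves −€83B, deposits −€83B.
OMO purchase (from banks) €47 billion: reserves +€47B, deposits 0.
Discount-window repayment €10 billion: reserves −€10B, deposits 0.
Totals: Δreserves = −€71B, Δdeposits = −€108B.
Δrequired reserves = 11% × −€108B = −€11.88B.
Δexcess reserves = Δreserves − Δrequired = −€71B − (−€11.88B) = -€59.12 billion.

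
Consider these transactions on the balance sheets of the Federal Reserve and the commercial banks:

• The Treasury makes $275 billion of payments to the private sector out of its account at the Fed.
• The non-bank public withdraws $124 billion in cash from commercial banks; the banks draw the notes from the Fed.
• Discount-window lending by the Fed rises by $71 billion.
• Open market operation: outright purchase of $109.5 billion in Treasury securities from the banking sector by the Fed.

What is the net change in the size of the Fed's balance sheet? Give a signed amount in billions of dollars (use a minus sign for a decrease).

Government spending $275 billion: only the composition of liabilities changes → 0.
Currency withdrawal $124 billion: only the composition of liabilities changes → 0.
Discount-window loan $71 billion: a Fed asset is acquired → +$71B.
OMO purchase (from banks) $109.5 billion: a Fed asset is acquired → +$109.5B.
Net: 0 + 0 + 71 + 109.5 = +$180.5 billion.

+$180.5 billion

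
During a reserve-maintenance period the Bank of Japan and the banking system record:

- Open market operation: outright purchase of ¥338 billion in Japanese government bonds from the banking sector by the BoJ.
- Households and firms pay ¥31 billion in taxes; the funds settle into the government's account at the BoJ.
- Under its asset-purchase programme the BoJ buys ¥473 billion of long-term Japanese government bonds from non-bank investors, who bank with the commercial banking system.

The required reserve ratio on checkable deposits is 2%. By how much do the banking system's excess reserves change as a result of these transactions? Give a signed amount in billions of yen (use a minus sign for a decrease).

+¥771.16 billion

OMO purchase (from banks) ¥338 billion: reserves +¥338B, deposits 0.
Government account inflow ¥31 billion: reserves −¥31B, deposits −¥31B.
Asset purchase (from non-banks) ¥473 billion: reserves +¥473B, deposits +¥473B.
Totals: Δreserves = +¥780B, Δdeposits = +¥442B.
Δrequired reserves = 2% × +¥442B = +¥8.84B.
Δexcess reserves = Δreserves − Δrequired = +¥780B − (+¥8.84B) = +¥771.16 billion.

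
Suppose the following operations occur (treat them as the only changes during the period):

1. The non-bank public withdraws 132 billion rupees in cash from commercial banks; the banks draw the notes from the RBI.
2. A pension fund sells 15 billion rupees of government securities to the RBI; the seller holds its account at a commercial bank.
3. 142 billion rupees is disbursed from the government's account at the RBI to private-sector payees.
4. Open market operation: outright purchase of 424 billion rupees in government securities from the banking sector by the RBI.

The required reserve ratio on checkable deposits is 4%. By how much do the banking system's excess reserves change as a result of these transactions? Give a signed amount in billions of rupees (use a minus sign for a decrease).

+448 billion

Currency withdrawal 132 billion rupees: reserves −132B, deposits −132B.
Asset purchase (from non-banks) 15 billion rupees: reserves +15B, deposits +15B.
Government spending 142 billion rupees: reserves +142B, deposits +142B.
OMO purchase (from banks) 424 billion rupees: reserves +424B, deposits 0.
Totals: Δreserves = +449B, Δdeposits = +25B.
Δrequired reserves = 4% × +25B = +1B.
Δexcess reserves = Δreserves − Δrequired = +449B − (+1B) = +448 billion.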